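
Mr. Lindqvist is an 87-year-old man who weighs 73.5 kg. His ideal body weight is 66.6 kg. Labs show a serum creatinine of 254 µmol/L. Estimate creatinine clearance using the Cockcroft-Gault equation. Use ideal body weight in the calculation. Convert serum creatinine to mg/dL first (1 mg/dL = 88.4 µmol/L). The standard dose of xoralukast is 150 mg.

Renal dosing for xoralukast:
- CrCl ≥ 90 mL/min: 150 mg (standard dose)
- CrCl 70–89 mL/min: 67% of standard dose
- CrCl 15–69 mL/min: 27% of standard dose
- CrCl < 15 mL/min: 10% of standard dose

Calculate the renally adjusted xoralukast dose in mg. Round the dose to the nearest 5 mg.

SCr = 254 / 88.4 = 2.873 mg/dL
CrCl = (140 − 87) × 66.6 / (72 × 2.873) = 3529.8 / 206.86 ≈ 17.1 mL/min
CrCl ≈ 17 mL/min → bracket 15–69 mL/min.
27% of 150 mg = 40.5 mg → 40 mg

40 mg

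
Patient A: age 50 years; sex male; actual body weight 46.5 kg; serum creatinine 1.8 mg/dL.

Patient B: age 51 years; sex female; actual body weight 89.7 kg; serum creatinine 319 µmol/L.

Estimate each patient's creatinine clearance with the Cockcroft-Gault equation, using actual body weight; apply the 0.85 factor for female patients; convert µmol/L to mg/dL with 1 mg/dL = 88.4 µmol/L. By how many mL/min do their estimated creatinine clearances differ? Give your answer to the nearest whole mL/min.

6 mL/min

Patient A: CrCl = (140 − 50) × 46.5 / (72 × 1.8) = 4185.0 / 129.60 ≈ 32.3 mL/min
Patient B: SCr = 319 / 88.4 = 3.609 mg/dL
Patient B: CrCl = (140 − 51) × 89.7 / (72 × 3.609) × 0.85 = 7983.3 / 259.85 × 0.85 ≈ 26.1 mL/min
|32.3 − 26.1| = 6.2 mL/min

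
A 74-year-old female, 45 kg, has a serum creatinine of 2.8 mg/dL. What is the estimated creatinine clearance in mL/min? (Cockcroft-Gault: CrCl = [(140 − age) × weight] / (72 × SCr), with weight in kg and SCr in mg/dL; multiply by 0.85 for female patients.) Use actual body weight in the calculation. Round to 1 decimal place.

12.5 mL/min

CrCl = (140 − 74) × 45 / (72 × 2.8) × 0.85 = 2970.0 / 201.60 × 0.85 ≈ 12.5 mL/min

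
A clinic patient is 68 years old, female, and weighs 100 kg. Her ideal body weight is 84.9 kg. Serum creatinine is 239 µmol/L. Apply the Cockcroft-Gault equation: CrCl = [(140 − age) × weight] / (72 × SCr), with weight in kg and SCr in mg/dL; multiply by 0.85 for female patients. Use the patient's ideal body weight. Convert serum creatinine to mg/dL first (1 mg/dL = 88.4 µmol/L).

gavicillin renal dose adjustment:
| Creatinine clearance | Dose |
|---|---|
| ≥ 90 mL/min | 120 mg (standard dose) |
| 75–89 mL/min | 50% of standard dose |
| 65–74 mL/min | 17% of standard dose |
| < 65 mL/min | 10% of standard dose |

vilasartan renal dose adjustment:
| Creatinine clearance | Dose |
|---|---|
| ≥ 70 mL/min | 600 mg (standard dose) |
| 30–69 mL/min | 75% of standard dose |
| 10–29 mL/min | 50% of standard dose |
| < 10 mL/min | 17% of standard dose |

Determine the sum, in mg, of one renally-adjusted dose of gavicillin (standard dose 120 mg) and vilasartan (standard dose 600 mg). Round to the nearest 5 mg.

310 mg

SCr = 239 / 88.4 = 2.704 mg/dL
CrCl = (140 − 68) × 84.9 / (72 × 2.704) × 0.85 = 6112.8 / 194.69 × 0.85 ≈ 26.7 mL/min
CrCl ≈ 27 mL/min.
gavicillin: < 65 mL/min → 10% of 120 mg = 12 mg.
vilasartan: 10–29 mL/min → 50% of 600 mg = 300 mg.
Total = 12 + 300 = 312 mg.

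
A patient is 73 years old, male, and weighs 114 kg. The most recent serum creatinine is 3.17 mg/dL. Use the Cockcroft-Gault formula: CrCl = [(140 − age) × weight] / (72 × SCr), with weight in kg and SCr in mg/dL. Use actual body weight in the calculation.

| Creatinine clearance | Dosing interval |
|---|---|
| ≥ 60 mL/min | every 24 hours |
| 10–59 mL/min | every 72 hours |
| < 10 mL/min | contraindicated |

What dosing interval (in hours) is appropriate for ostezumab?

CrCl = (140 − 73) × 114 / (72 × 3.17) = 7638.0 / 228.24 ≈ 33.5 mL/min
CrCl ≈ 33 mL/min → bracket 10–59 mL/min → every 72 hours.

every 72 hours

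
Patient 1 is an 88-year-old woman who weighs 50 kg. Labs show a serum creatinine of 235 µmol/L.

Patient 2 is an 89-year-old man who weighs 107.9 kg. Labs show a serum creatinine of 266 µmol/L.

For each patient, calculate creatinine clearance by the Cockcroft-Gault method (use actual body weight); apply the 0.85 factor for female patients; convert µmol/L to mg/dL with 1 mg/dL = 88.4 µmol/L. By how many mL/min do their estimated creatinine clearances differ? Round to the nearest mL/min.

14 mL/min

Patient 1: SCr = 235 / 88.4 = 2.658 mg/dL
Patient 1: CrCl = (140 − 88) × 50 / (72 × 2.658) × 0.85 = 2600.0 / 191.38 × 0.85 ≈ 11.5 mL/min
Patient 2: SCr = 266 / 88.4 = 3.009 mg/dL
Patient 2: CrCl = (140 − 89) × 107.9 / (72 × 3.009) = 5502.9 / 216.65 ≈ 25.4 mL/min
|11.5 − 25.4| = 13.9 mL/min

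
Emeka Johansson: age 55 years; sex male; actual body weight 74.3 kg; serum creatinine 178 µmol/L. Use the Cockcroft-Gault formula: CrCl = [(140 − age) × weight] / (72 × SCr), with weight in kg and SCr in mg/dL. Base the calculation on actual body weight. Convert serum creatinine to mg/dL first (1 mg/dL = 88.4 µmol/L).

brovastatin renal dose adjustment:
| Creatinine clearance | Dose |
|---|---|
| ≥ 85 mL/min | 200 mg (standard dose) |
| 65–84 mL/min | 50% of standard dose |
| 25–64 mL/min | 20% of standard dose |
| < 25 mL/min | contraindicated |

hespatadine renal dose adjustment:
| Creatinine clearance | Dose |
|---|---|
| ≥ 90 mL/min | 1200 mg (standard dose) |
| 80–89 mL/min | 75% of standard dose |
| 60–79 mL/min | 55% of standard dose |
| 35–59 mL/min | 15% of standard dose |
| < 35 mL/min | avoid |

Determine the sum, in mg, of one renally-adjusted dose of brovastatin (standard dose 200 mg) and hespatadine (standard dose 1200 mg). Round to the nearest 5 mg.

SCr = 178 / 88.4 = 2.014 mg/dL
CrCl = (140 − 55) × 74.3 / (72 × 2.014) = 6315.5 / 145.01 ≈ 43.6 mL/min
CrCl ≈ 44 mL/min.
brovastatin: 25–64 mL/min → 20% of 200 mg = 40 mg.
hespatadine: 35–59 mL/min → 15% of 1200 mg = 180 mg.
Total = 40 + 180 = 220 mg.

220 mg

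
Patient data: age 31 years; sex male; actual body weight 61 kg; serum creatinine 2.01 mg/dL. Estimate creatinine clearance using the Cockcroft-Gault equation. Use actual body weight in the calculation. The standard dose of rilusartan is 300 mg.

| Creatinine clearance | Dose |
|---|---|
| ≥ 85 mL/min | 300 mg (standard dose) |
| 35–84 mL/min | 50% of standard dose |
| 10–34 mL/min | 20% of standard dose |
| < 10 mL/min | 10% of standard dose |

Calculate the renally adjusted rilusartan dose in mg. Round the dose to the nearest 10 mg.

150 mg

CrCl = (140 − 31) × 61 / (72 × 2.01) = 6649.0 / 144.72 ≈ 45.9 mL/min
CrCl ≈ 46 mL/min → bracket 35–84 mL/min.
50% of 300 mg = 150 mg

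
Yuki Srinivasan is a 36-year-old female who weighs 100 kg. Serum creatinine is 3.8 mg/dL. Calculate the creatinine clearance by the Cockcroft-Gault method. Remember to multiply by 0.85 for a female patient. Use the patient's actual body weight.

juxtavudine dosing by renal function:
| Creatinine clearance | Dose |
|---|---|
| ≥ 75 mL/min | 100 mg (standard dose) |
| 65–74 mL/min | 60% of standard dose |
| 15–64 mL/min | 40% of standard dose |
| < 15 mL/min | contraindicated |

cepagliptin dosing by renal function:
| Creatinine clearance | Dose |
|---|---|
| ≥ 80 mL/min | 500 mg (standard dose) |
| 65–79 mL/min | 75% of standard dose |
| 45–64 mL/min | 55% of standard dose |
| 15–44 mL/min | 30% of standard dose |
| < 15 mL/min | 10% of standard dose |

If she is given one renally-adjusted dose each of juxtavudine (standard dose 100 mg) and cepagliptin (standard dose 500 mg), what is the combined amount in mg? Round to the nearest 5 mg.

CrCl = (140 − 36) × 100 / (72 × 3.8) × 0.85 = 10400.0 / 273.60 × 0.85 ≈ 32.3 mL/min
CrCl ≈ 32 mL/min.
juxtavudine: 15–64 mL/min → 40% of 100 mg = 40 mg.
cepagliptin: 15–44 mL/min → 30% of 500 mg = 150 mg.
Total = 40 + 150 = 190 mg.

190 mg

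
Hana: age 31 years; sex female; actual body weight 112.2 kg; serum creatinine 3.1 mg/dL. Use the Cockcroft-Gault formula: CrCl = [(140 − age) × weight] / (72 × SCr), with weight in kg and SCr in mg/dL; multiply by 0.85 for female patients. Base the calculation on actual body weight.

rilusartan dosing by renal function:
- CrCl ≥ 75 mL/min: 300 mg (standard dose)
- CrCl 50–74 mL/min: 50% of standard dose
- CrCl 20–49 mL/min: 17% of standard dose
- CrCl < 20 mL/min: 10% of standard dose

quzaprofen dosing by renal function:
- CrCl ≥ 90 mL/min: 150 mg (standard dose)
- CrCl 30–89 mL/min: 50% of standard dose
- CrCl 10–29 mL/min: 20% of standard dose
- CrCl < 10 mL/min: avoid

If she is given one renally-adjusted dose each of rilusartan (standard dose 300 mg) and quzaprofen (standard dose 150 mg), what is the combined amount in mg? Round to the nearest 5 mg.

125 mg

CrCl = (140 − 31) × 112.2 / (72 × 3.1) × 0.85 = 12229.8 / 223.20 × 0.85 ≈ 46.6 mL/min
CrCl ≈ 47 mL/min.
rilusartan: 20–49 mL/min → 17% of 300 mg = 51 mg.
quzaprofen: 30–89 mL/min → 50% of 150 mg = 75 mg.
Total = 51 + 75 = 126 mg.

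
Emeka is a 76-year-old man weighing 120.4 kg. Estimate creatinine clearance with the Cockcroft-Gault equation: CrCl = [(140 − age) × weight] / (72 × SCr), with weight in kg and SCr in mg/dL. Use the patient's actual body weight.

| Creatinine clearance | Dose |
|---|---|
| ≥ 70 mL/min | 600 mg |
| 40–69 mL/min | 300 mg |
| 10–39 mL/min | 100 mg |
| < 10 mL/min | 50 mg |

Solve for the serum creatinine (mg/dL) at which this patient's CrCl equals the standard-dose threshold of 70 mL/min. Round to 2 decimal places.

1.53 mg/dL

Standard dose requires CrCl ≥ 70 mL/min.
Set (140 − 76) × 120.4 / (72 × SCr) = 70
SCr = (140 − 76) × 120.4 / (72 × 70) = 1.529 mg/dL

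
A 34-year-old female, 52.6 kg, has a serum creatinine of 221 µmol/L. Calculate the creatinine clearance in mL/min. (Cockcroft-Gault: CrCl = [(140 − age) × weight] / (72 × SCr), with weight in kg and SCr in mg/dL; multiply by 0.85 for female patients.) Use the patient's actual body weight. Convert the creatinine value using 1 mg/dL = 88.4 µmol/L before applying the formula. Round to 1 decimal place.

SCr = 221 / 88.4 = 2.5 mg/dL
CrCl = (140 − 34) × 52.6 / (72 × 2.5) × 0.85 = 5575.6 / 180.00 × 0.85 ≈ 26.3 mL/min

26.3 mL/min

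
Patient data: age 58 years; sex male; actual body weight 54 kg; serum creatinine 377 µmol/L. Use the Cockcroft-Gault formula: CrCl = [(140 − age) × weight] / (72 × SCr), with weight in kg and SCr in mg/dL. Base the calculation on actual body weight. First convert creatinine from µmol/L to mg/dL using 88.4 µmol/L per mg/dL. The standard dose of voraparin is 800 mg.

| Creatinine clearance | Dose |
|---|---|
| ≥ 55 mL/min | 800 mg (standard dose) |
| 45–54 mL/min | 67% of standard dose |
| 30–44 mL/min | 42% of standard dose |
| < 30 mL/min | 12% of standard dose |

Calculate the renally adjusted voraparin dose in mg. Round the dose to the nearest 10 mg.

100 mg

SCr = 377 / 88.4 = 4.265 mg/dL
CrCl = (140 − 58) × 54 / (72 × 4.265) = 4428.0 / 307.08 ≈ 14.4 mL/min
CrCl ≈ 14 mL/min → bracket < 30 mL/min.
12% of 800 mg = 96 mg → 100 mg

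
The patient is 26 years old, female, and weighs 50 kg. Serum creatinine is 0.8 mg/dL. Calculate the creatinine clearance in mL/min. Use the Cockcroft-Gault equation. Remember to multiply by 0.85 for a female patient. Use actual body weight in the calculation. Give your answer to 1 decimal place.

84.1 mL/min

CrCl = (140 − 26) × 50 / (72 × 0.8) × 0.85 = 5700.0 / 57.60 × 0.85 ≈ 84.1 mL/min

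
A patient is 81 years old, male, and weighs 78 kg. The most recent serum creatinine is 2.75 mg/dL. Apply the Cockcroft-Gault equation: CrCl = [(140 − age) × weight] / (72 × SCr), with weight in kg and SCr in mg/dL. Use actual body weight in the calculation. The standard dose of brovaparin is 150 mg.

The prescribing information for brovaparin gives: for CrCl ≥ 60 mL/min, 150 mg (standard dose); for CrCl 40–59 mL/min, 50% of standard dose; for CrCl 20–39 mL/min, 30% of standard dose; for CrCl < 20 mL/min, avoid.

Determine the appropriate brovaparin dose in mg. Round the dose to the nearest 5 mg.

45 mg

CrCl = (140 − 81) × 78 / (72 × 2.75) = 4602.0 / 198.00 ≈ 23.2 mL/min
CrCl ≈ 23 mL/min → bracket 20–39 mL/min.
30% of 150 mg = 45 mg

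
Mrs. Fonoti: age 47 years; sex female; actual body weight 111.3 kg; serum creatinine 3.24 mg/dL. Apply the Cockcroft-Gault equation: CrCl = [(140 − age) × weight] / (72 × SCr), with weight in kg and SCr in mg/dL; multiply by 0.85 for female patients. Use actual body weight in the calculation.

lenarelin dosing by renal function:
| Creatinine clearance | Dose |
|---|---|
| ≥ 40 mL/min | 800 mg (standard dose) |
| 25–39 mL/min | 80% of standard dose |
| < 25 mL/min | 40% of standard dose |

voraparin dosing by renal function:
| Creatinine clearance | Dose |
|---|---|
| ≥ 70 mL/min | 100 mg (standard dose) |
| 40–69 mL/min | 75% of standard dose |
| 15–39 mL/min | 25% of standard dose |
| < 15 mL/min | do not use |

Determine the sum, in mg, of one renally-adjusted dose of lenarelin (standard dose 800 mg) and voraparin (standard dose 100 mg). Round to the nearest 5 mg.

CrCl = (140 − 47) × 111.3 / (72 × 3.24) × 0.85 = 10350.9 / 233.28 × 0.85 ≈ 37.7 mL/min
CrCl ≈ 38 mL/min.
lenarelin: 25–39 mL/min → 80% of 800 mg = 640 mg.
voraparin: 15–39 mL/min → 25% of 100 mg = 25 mg.
Total = 640 + 25 = 665 mg.

665 mg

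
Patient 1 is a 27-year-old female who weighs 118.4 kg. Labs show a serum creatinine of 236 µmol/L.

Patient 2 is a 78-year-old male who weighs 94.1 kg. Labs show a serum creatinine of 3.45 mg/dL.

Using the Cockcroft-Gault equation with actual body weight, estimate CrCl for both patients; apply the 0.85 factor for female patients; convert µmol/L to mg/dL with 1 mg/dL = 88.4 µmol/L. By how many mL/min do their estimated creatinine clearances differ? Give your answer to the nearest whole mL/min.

Patient 1: SCr = 236 / 88.4 = 2.67 mg/dL
Patient 1: CrCl = (140 − 27) × 118.4 / (72 × 2.67) × 0.85 = 13379.2 / 192.24 × 0.85 ≈ 59.2 mL/min
Patient 2: CrCl = (140 − 78) × 94.1 / (72 × 3.45) = 5834.2 / 248.40 ≈ 23.5 mL/min
|59.2 − 23.5| = 35.7 mL/min

36 mL/min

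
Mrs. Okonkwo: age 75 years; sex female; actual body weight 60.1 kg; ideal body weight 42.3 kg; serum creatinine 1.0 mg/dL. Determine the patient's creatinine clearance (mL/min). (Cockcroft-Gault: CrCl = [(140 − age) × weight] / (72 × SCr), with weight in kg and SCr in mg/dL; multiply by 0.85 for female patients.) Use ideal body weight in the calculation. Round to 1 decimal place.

CrCl = (140 − 75) × 42.3 / (72 × 1) × 0.85 = 2749.5 / 72.00 × 0.85 ≈ 32.5 mL/min

32.5 mL/min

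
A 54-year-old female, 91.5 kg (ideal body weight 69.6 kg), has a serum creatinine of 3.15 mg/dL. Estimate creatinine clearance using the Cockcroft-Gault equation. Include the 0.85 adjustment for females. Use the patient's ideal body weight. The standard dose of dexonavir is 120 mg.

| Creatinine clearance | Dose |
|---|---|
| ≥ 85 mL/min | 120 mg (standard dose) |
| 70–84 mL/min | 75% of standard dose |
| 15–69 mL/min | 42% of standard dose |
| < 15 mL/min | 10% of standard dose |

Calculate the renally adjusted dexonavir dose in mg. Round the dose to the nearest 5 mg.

50 mg

CrCl = (140 − 54) × 69.6 / (72 × 3.15) × 0.85 = 5985.6 / 226.80 × 0.85 ≈ 22.4 mL/min
CrCl ≈ 22 mL/min → bracket 15–69 mL/min.
42% of 120 mg = 50.4 mg → 50 mg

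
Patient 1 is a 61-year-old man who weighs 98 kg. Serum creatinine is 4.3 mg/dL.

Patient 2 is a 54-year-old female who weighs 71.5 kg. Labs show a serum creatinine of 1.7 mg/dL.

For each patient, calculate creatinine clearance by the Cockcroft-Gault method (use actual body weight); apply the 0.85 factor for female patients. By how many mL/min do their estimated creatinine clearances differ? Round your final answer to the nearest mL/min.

18 mL/min

Patient 1: CrCl = (140 − 61) × 98 / (72 × 4.3) = 7742.0 / 309.60 ≈ 25.0 mL/min
Patient 2: CrCl = (140 − 54) × 71.5 / (72 × 1.7) × 0.85 = 6149.0 / 122.40 × 0.85 ≈ 42.7 mL/min
|25.0 − 42.7| = 17.7 mL/min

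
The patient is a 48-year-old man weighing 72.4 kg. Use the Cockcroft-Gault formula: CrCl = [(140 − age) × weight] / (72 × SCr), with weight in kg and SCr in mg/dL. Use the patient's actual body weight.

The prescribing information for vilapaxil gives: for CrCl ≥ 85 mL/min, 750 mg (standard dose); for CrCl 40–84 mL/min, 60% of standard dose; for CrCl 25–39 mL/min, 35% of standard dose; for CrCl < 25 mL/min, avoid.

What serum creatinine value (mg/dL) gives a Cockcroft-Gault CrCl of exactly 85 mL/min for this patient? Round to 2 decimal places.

Standard dose requires CrCl ≥ 85 mL/min.
Set (140 − 48) × 72.4 / (72 × SCr) = 85
SCr = (140 − 48) × 72.4 / (72 × 85) = 1.088 mg/dL

1.09 mg/dL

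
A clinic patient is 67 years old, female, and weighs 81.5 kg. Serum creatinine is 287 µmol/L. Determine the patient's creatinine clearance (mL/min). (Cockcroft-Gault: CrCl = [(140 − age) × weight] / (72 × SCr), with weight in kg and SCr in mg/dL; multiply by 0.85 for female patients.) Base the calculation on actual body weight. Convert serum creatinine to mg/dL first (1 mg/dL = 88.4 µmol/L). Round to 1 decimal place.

21.6 mL/min

SCr = 287 / 88.4 = 3.247 mg/dL
CrCl = (140 − 67) × 81.5 / (72 × 3.247) × 0.85 = 5949.5 / 233.78 × 0.85 ≈ 21.6 mL/min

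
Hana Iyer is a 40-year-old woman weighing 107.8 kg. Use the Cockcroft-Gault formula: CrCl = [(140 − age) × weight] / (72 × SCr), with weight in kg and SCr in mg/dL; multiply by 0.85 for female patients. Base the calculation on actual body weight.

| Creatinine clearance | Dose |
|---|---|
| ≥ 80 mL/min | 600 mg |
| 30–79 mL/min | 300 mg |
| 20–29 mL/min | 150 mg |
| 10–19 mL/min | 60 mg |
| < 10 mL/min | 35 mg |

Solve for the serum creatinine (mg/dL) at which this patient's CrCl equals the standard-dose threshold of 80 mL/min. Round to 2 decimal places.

1.59 mg/dL

Standard dose requires CrCl ≥ 80 mL/min.
Set (140 − 40) × 107.8 × 0.85 / (72 × SCr) = 80
SCr = (140 − 40) × 107.8 × 0.85 / (72 × 80) = 1.591 mg/dL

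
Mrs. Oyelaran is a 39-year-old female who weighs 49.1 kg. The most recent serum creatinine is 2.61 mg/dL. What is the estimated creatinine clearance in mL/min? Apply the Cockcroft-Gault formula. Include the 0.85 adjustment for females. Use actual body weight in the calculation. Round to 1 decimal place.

CrCl = (140 − 39) × 49.1 / (72 × 2.61) × 0.85 = 4959.1 / 187.92 × 0.85 ≈ 22.4 mL/min

22.4 mL/min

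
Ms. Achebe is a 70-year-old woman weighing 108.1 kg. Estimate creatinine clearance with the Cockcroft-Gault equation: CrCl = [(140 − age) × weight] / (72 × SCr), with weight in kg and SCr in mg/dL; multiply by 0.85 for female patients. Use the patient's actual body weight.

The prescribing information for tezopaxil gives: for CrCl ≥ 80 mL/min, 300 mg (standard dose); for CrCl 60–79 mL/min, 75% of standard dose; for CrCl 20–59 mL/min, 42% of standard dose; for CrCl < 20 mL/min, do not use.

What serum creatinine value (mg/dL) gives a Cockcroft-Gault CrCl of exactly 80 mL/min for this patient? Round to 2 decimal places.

Standard dose requires CrCl ≥ 80 mL/min.
Set (140 − 70) × 108.1 × 0.85 / (72 × SCr) = 80
SCr = (140 − 70) × 108.1 × 0.85 / (72 × 80) = 1.117 mg/dL

1.12 mg/dL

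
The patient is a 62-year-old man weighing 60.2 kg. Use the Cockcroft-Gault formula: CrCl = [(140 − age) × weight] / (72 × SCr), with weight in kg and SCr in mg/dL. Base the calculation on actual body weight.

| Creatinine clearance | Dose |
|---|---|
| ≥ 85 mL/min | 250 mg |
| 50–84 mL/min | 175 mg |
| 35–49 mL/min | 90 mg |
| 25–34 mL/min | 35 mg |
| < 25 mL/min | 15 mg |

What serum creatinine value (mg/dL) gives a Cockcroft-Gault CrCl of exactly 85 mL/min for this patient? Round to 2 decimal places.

Standard dose requires CrCl ≥ 85 mL/min.
Set (140 − 62) × 60.2 / (72 × SCr) = 85
SCr = (140 − 62) × 60.2 / (72 × 85) = 0.767 mg/dL

0.77 mg/dL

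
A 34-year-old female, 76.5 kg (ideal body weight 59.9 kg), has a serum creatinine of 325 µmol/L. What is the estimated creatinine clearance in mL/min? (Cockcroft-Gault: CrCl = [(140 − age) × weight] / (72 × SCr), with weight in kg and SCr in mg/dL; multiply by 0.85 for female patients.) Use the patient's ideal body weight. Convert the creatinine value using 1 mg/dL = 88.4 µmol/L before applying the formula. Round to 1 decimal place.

SCr = 325 / 88.4 = 3.676 mg/dL
CrCl = (140 − 34) × 59.9 / (72 × 3.676) × 0.85 = 6349.4 / 264.67 × 0.85 ≈ 20.4 mL/min

20.4 mL/min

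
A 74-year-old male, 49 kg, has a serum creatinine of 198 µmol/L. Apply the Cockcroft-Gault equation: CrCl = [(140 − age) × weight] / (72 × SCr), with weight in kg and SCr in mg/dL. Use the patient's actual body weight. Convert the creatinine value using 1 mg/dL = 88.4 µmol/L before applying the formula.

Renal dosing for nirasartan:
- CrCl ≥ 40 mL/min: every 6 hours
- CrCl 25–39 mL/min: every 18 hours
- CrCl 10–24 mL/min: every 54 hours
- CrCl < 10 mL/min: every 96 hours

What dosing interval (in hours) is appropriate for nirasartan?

SCr = 198 / 88.4 = 2.24 mg/dL
CrCl = (140 − 74) × 49 / (72 × 2.24) = 3234.0 / 161.28 ≈ 20.1 mL/min
CrCl ≈ 20 mL/min → bracket 10–24 mL/min → every 54 hours.

every 54 hours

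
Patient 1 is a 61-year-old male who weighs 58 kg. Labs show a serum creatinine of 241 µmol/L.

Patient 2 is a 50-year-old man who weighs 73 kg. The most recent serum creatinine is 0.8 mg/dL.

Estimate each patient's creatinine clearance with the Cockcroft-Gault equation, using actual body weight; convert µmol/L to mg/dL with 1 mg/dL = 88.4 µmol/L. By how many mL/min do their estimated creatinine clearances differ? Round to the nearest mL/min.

91 mL/min

Patient 1: SCr = 241 / 88.4 = 2.726 mg/dL
Patient 1: CrCl = (140 − 61) × 58 / (72 × 2.726) = 4582.0 / 196.27 ≈ 23.3 mL/min
Patient 2: CrCl = (140 − 50) × 73 / (72 × 0.8) = 6570.0 / 57.60 ≈ 114.1 mL/min
|23.3 − 114.1| = 90.8 mL/min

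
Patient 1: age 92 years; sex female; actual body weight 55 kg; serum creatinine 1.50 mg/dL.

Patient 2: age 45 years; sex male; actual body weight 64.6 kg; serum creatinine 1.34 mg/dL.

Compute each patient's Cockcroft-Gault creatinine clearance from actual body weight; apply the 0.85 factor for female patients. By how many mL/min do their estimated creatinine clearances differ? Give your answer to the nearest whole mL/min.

43 mL/min

Patient 1: CrCl = (140 − 92) × 55 / (72 × 1.5) × 0.85 = 2640.0 / 108.00 × 0.85 ≈ 20.8 mL/min
Patient 2: CrCl = (140 − 45) × 64.6 / (72 × 1.34) = 6137.0 / 96.48 ≈ 63.6 mL/min
|20.8 − 63.6| = 42.8 mL/min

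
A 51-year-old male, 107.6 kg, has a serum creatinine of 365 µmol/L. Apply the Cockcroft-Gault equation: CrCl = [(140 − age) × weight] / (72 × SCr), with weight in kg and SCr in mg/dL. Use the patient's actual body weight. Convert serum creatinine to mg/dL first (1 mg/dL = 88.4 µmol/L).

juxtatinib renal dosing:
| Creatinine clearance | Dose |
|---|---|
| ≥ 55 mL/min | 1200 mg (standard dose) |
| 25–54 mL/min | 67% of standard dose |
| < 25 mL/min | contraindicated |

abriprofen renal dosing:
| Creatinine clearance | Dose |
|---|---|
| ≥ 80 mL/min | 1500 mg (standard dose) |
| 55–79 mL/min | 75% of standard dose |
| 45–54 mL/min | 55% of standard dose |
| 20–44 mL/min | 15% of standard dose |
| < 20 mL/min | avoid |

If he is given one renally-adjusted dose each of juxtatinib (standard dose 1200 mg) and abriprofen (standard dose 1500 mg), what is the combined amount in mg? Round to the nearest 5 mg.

1030 mg

SCr = 365 / 88.4 = 4.129 mg/dL
CrCl = (140 − 51) × 107.6 / (72 × 4.129) = 9576.4 / 297.29 ≈ 32.2 mL/min
CrCl ≈ 32 mL/min.
juxtatinib: 25–54 mL/min → 67% of 1200 mg = 804 mg.
abriprofen: 20–44 mL/min → 15% of 1500 mg = 225 mg.
Total = 804 + 225 = 1029 mg.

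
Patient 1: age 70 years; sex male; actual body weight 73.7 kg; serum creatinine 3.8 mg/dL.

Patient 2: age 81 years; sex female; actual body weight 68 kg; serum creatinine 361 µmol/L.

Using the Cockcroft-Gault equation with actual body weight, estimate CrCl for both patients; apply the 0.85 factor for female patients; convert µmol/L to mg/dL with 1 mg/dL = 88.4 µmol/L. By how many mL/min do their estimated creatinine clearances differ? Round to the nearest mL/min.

Patient 1: CrCl = (140 − 70) × 73.7 / (72 × 3.8) = 5159.0 / 273.60 ≈ 18.9 mL/min
Patient 2: SCr = 361 / 88.4 = 4.084 mg/dL
Patient 2: CrCl = (140 − 81) × 68 / (72 × 4.084) × 0.85 = 4012.0 / 294.05 × 0.85 ≈ 11.6 mL/min
|18.9 − 11.6| = 7.3 mL/min

7 mL/min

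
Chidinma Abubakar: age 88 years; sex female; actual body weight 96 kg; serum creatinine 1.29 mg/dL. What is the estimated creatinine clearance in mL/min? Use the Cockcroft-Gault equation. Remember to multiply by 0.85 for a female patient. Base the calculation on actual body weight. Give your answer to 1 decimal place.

45.7 mL/min

CrCl = (140 − 88) × 96 / (72 × 1.29) × 0.85 = 4992.0 / 92.88 × 0.85 ≈ 45.7 mL/min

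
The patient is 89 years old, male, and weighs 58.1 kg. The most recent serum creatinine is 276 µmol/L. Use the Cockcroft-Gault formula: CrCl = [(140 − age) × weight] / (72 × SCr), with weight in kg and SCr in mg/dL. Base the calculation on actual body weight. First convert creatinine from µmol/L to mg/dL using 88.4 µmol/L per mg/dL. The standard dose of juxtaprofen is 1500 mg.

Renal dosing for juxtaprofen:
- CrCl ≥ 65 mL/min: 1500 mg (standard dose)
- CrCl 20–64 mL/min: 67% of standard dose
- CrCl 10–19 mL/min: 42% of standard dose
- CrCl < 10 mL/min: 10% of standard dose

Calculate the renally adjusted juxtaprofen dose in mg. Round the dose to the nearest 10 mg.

630 mg

SCr = 276 / 88.4 = 3.122 mg/dL
CrCl = (140 − 89) × 58.1 / (72 × 3.122) = 2963.1 / 224.78 ≈ 13.2 mL/min
CrCl ≈ 13 mL/min → bracket 10–19 mL/min.
42% of 1500 mg = 630 mg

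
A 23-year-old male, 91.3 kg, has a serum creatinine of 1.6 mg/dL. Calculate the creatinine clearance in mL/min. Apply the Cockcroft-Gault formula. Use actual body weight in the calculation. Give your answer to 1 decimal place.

92.7 mL/min

CrCl = (140 − 23) × 91.3 / (72 × 1.6) = 10682.1 / 115.20 ≈ 92.7 mL/min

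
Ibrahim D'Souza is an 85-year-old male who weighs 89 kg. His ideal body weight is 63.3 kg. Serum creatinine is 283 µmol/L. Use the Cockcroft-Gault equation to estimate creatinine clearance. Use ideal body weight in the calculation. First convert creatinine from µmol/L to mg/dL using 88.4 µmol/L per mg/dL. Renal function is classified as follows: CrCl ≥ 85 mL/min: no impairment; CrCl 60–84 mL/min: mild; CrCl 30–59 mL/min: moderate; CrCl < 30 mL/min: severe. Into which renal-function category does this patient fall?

severe

SCr = 283 / 88.4 = 3.201 mg/dL
CrCl = (140 − 85) × 63.3 / (72 × 3.201) = 3481.5 / 230.47 ≈ 15.1 mL/min
15 mL/min falls in the 'severe' range.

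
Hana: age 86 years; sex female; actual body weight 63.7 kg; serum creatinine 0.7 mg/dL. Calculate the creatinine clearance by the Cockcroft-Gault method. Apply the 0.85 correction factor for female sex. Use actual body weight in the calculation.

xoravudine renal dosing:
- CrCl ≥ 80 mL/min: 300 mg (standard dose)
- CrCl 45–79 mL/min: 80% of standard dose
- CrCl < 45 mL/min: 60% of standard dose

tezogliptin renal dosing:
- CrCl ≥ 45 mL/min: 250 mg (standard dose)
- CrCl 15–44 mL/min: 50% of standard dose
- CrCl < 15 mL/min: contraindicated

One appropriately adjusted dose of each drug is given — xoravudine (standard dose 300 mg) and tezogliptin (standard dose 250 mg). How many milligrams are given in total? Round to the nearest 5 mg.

490 mg

CrCl = (140 − 86) × 63.7 / (72 × 0.7) × 0.85 = 3439.8 / 50.40 × 0.85 ≈ 58.0 mL/min
CrCl ≈ 58 mL/min.
xoravudine: 45–79 mL/min → 80% of 300 mg = 240 mg.
tezogliptin: ≥ 45 mL/min → 100% of 250 mg = 250 mg.
Total = 240 + 250 = 490 mg.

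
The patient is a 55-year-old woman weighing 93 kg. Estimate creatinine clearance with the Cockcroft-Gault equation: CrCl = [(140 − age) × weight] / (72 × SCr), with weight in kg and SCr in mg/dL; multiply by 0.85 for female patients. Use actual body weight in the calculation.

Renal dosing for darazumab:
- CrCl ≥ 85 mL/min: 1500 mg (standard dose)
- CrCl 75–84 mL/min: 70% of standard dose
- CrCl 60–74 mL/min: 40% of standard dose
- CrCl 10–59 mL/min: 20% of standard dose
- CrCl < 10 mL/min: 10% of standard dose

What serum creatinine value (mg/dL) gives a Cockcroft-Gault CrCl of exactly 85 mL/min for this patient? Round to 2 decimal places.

Standard dose requires CrCl ≥ 85 mL/min.
Set (140 − 55) × 93 × 0.85 / (72 × SCr) = 85
SCr = (140 − 55) × 93 × 0.85 / (72 × 85) = 1.098 mg/dL

1.10 mg/dL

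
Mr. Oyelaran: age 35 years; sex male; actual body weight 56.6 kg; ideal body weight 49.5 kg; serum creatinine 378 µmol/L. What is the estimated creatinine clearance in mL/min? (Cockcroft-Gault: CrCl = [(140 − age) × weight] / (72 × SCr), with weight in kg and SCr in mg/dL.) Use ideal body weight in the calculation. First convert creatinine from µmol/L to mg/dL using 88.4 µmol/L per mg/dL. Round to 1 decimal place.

SCr = 378 / 88.4 = 4.276 mg/dL
CrCl = (140 − 35) × 49.5 / (72 × 4.276) = 5197.5 / 307.87 ≈ 16.9 mL/min

16.9 mL/min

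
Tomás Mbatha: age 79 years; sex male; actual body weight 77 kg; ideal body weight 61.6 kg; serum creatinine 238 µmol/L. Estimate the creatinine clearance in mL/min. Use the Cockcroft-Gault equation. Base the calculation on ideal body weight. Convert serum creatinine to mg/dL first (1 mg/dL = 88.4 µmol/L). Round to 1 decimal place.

19.4 mL/min

SCr = 238 / 88.4 = 2.692 mg/dL
CrCl = (140 − 79) × 61.6 / (72 × 2.692) = 3757.6 / 193.82 ≈ 19.4 mL/min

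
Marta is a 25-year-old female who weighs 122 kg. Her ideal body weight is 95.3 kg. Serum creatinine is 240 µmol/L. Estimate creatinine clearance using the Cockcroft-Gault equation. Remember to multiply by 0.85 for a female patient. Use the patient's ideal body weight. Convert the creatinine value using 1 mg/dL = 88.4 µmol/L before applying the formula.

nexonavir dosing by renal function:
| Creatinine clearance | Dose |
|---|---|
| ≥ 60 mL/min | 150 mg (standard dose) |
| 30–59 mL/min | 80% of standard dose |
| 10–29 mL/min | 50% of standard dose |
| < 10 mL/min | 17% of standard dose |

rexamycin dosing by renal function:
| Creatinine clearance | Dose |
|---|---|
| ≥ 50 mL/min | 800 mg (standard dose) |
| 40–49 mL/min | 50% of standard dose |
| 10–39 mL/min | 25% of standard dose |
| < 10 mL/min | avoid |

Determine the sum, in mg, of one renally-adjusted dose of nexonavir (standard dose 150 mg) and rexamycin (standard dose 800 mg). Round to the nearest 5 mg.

SCr = 240 / 88.4 = 2.715 mg/dL
CrCl = (140 − 25) × 95.3 / (72 × 2.715) × 0.85 = 10959.5 / 195.48 × 0.85 ≈ 47.7 mL/min
CrCl ≈ 48 mL/min.
nexonavir: 30–59 mL/min → 80% of 150 mg = 120 mg.
rexamycin: 40–49 mL/min → 50% of 800 mg = 400 mg.
Total = 120 + 400 = 520 mg.

520 mg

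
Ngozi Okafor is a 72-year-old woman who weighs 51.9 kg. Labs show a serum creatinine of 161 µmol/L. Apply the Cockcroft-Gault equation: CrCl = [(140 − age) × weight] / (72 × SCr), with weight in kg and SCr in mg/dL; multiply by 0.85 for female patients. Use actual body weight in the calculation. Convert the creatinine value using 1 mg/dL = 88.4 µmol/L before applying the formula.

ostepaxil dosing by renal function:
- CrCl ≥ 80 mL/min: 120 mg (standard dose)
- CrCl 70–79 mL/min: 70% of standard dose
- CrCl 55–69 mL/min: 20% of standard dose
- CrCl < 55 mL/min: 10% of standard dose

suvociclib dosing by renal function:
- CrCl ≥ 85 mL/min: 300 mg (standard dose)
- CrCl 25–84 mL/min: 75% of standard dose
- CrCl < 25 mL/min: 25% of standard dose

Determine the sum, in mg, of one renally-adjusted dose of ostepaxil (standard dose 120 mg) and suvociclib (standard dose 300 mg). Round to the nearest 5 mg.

SCr = 161 / 88.4 = 1.821 mg/dL
CrCl = (140 − 72) × 51.9 / (72 × 1.821) × 0.85 = 3529.2 / 131.11 × 0.85 ≈ 22.9 mL/min
CrCl ≈ 23 mL/min.
ostepaxil: < 55 mL/min → 10% of 120 mg = 12 mg.
suvociclib: < 25 mL/min → 25% of 300 mg = 75 mg.
Total = 12 + 75 = 87 mg.

85 mg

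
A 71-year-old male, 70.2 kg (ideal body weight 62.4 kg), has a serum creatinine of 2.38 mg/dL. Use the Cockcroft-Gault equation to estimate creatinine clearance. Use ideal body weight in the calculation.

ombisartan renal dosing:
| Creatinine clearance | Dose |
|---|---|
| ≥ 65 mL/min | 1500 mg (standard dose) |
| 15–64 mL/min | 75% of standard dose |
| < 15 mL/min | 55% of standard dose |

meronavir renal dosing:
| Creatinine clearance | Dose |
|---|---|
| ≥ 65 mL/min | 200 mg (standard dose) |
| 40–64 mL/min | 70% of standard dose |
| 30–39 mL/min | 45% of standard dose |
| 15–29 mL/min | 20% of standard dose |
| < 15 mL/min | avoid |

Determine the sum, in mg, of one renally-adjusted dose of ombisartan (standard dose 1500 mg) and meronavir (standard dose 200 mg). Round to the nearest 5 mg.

CrCl = (140 − 71) × 62.4 / (72 × 2.38) = 4305.6 / 171.36 ≈ 25.1 mL/min
CrCl ≈ 25 mL/min.
ombisartan: 15–64 mL/min → 75% of 1500 mg = 1125 mg.
meronavir: 15–29 mL/min → 20% of 200 mg = 40 mg.
Total = 1125 + 40 = 1165 mg.

1165 mg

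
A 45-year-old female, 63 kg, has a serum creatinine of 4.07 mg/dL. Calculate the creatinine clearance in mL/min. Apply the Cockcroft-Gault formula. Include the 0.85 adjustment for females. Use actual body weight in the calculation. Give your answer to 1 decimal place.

CrCl = (140 − 45) × 63 / (72 × 4.07) × 0.85 = 5985.0 / 293.04 × 0.85 ≈ 17.4 mL/min

17.4 mL/min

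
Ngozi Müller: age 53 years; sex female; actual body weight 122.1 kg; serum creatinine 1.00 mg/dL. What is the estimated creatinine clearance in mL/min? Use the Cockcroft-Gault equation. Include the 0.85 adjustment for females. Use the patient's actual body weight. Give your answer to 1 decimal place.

CrCl = (140 − 53) × 122.1 / (72 × 1) × 0.85 = 10622.7 / 72.00 × 0.85 ≈ 125.4 mL/min

125.4 mL/min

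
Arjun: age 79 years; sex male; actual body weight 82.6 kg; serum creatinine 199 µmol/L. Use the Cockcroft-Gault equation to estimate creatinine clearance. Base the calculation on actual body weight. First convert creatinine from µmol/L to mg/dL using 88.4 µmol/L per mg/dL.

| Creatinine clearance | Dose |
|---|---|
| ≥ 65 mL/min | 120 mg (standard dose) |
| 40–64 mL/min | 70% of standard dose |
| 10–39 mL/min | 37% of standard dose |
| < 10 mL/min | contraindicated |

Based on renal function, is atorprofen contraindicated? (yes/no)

no

SCr = 199 / 88.4 = 2.251 mg/dL
CrCl = (140 − 79) × 82.6 / (72 × 2.251) = 5038.6 / 162.07 ≈ 31.1 mL/min
CrCl ≈ 31 mL/min, which is ≥ 10 mL/min.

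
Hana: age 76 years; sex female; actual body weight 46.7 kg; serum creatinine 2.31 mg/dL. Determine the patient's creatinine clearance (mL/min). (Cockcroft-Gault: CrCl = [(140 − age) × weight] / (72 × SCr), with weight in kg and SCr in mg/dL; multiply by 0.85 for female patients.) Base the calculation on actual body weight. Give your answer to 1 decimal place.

CrCl = (140 − 76) × 46.7 / (72 × 2.31) × 0.85 = 2988.8 / 166.32 × 0.85 ≈ 15.3 mL/min

15.3 mL/min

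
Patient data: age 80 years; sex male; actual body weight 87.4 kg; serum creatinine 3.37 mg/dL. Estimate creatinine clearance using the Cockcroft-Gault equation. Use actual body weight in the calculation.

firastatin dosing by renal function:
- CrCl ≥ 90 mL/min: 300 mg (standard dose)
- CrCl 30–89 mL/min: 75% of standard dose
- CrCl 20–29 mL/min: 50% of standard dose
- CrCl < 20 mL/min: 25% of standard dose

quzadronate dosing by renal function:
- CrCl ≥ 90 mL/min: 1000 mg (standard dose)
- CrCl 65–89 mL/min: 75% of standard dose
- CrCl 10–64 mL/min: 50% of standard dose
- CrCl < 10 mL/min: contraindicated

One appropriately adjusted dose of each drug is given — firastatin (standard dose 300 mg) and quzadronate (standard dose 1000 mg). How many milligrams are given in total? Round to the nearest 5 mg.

CrCl = (140 − 80) × 87.4 / (72 × 3.37) = 5244.0 / 242.64 ≈ 21.6 mL/min
CrCl ≈ 22 mL/min.
firastatin: 20–29 mL/min → 50% of 300 mg = 150 mg.
quzadronate: 10–64 mL/min → 50% of 1000 mg = 500 mg.
Total = 150 + 500 = 650 mg.

650 mg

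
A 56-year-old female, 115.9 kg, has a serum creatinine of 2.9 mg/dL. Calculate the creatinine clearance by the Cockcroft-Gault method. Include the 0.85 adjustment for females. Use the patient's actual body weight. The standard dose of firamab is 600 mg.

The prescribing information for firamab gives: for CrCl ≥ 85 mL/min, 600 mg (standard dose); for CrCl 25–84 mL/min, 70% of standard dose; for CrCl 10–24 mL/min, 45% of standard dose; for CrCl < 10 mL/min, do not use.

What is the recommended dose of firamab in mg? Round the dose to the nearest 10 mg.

CrCl = (140 − 56) × 115.9 / (72 × 2.9) × 0.85 = 9735.6 / 208.80 × 0.85 ≈ 39.6 mL/min
CrCl ≈ 40 mL/min → bracket 25–84 mL/min.
70% of 600 mg = 420 mg

420 mg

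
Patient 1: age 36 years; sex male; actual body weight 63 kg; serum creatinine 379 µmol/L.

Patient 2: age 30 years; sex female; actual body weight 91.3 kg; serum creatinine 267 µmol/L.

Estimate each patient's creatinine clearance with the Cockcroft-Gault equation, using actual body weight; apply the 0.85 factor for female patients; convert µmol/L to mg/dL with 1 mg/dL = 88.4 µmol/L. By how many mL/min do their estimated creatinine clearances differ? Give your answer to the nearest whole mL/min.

Patient 1: SCr = 379 / 88.4 = 4.287 mg/dL
Patient 1: CrCl = (140 − 36) × 63 / (72 × 4.287) = 6552.0 / 308.66 ≈ 21.2 mL/min
Patient 2: SCr = 267 / 88.4 = 3.02 mg/dL
Patient 2: CrCl = (140 − 30) × 91.3 / (72 × 3.02) × 0.85 = 10043.0 / 217.44 × 0.85 ≈ 39.3 mL/min
|21.2 − 39.3| = 18.1 mL/min

18 mL/min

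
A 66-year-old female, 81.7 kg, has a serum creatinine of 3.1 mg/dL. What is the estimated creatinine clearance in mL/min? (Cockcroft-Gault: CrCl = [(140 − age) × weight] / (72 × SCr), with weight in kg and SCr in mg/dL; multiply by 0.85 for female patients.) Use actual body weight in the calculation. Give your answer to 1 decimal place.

23.0 mL/min

CrCl = (140 − 66) × 81.7 / (72 × 3.1) × 0.85 = 6045.8 / 223.20 × 0.85 ≈ 23.0 mL/min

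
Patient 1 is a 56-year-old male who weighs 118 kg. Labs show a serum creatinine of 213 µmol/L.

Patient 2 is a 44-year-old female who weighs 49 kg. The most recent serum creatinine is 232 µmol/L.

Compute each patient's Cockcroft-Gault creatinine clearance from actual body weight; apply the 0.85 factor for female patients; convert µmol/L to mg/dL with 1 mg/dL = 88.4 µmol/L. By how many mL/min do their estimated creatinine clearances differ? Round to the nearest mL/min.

36 mL/min

Patient 1: SCr = 213 / 88.4 = 2.41 mg/dL
Patient 1: CrCl = (140 − 56) × 118 / (72 × 2.41) = 9912.0 / 173.52 ≈ 57.1 mL/min
Patient 2: SCr = 232 / 88.4 = 2.624 mg/dL
Patient 2: CrCl = (140 − 44) × 49 / (72 × 2.624) × 0.85 = 4704.0 / 188.93 × 0.85 ≈ 21.2 mL/min
|57.1 − 21.2| = 35.9 mL/min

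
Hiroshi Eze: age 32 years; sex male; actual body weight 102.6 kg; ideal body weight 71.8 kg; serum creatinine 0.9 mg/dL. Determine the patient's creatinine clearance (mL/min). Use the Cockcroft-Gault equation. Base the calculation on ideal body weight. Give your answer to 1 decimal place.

CrCl = (140 − 32) × 71.8 / (72 × 0.9) = 7754.4 / 64.80 ≈ 119.7 mL/min

119.7 mL/min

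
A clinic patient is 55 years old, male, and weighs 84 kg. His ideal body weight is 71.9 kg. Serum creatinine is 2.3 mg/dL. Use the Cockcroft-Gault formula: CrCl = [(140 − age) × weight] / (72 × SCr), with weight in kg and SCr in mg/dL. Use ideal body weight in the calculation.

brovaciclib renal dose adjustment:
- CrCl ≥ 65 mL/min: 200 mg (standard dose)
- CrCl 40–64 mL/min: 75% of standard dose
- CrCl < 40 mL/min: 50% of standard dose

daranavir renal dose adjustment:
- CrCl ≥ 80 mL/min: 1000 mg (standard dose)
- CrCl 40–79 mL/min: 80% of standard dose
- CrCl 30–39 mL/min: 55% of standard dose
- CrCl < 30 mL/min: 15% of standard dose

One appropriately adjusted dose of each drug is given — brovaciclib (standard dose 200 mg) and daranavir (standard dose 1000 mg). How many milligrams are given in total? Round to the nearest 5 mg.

650 mg

CrCl = (140 − 55) × 71.9 / (72 × 2.3) = 6111.5 / 165.60 ≈ 36.9 mL/min
CrCl ≈ 37 mL/min.
brovaciclib: < 40 mL/min → 50% of 200 mg = 100 mg.
daranavir: 30–39 mL/min → 55% of 1000 mg = 550 mg.
Total = 100 + 550 = 650 mg.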